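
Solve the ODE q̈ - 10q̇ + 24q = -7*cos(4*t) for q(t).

q = -7*cos(4*t)/208 + 35*sin(4*t)/208 + C1*exp(6*t) + C2*exp(4*t)

Characteristic equation r² - 10r + 24 = 0 factors as (r - 6)(r - 4) = 0, so r = 6, 4.
Hence q_h = C1*exp(6*t) + C2*exp(4*t).
Try q_p = A*cos(4*t) + B*sin(4*t). Substituting and equating the coefficients of cos(4t) and sin(4t) gives A = -7/208, B = 35/208, so q_p = -7*cos(4*t)/208 + 35*sin(4*t)/208.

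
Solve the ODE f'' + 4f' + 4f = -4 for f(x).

f = -1 + C1*exp(-2*x) + C2*x*exp(-2*x)

Characteristic equation r² + 4r + 4 = 0 has discriminant (4)² - 4·(4) = 0, so r = -2 is a repeated root.
Hence f_h = (C1 + C2*x)*exp(-2*x).
For the particular solution try f_p = A0. Substituting and matching coefficients of each power of x gives A0 = -1, so f_p = -1.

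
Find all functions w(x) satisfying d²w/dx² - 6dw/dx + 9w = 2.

w = 2/9 + C1*exp(3*x) + C2*x*exp(3*x)

Characteristic equation r² - 6r + 9 = 0 has discriminant (-6)² - 4·(9) = 0, so r = 3 is a repeated root.
Hence w_h = (C1 + C2*x)*exp(3*x).
For the particular solution try w_p = A0. Substituting and matching coefficients of each power of x gives A0 = 2/9, so w_p = 2/9.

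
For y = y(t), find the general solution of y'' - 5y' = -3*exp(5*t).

Characteristic equation r² - 5r = 0 factors as (r - 5)r = 0, so r = 5, 0.
Hence y_h = C1*exp(5*t) + C2.
Since exp(5*t) solves the homogeneous equation (r = 5 is a root of multiplicity 1), multiply the trial by t. Try y_p = A*t*exp(5*t). Substituting into the equation and dividing by exp(5*t) gives A = -3/5, so y_p = -3*t*exp(5*t)/5.

y = C2 + C1*exp(5*t) - 3*t*exp(5*t)/5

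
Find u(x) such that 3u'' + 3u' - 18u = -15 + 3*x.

Divide through by 3: u'' + u' - 6u = -5 + x.
Characteristic equation r² + r - 6 = 0 factors as (r + 3)(r - 2) = 0, so r = -3, 2.
Hence u_h = C1*exp(-3*x) + C2*exp(2*x).
For the particular solution try u_p = A0 + A1*x. Substituting and matching coefficients of each power of x gives A0 = 29/36, A1 = -1/6, so u_p = 29/36 - x/6.

u = 29/36 - x/6 + C1*exp(-3*x) + C2*exp(2*x)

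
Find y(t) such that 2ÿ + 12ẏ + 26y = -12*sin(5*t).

y = 2*sin(5*t)/29 + 5*cos(5*t)/29 + C1*cos(2*t)*exp(-3*t) + C2*exp(-3*t)*sin(2*t)

Divide through by 2: y'' + 6y' + 13y = -6*sin(5*t).
Characteristic equation r² + 6r + 13 = 0 has discriminant (6)² - 4·(13) = -16 < 0, so r = -3 ± 2i.
Hence y_h = C1*cos(2*t)*exp(-3*t) + C2*exp(-3*t)*sin(2*t).
Try y_p = A*cos(5*t) + B*sin(5*t). Substituting and equating the coefficients of cos(5t) and sin(5t) gives A = 5/29, B = 2/29, so y_p = 2*sin(5*t)/29 + 5*cos(5*t)/29.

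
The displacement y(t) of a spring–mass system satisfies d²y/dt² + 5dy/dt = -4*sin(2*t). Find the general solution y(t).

Characteristic equation r² + 5r = 0 factors as (r + 5)r = 0, so r = -5, 0.
Hence y_h = C1*exp(-5*t) + C2.
Try y_p = A*cos(2*t) + B*sin(2*t). Substituting and equating the coefficients of cos(2t) and sin(2t) gives A = 10/29, B = 4/29, so y_p = 4*sin(2*t)/29 + 10*cos(2*t)/29.

y = C2 + 4*sin(2*t)/29 + 10*cos(2*t)/29 + C1*exp(-5*t)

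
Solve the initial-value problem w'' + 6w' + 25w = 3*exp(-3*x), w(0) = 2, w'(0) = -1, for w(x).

Characteristic equation r² + 6r + 25 = 0 has discriminant (6)² - 4·(25) = -64 < 0, so r = -3 ± 4i.
Hence w_h = C1*cos(4*x)*exp(-3*x) + C2*exp(-3*x)*sin(4*x).
Try w_p = A*exp(-3*x). Substituting into the equation and dividing by exp(-3*x) gives A = 3/16, so w_p = 3*exp(-3*x)/16.
General solution: w = 3*exp(-3*x)/16 + C1*cos(4*x)*exp(-3*x) + C2*exp(-3*x)*sin(4*x).
Apply the initial conditions: w(0) = 3/16 + C1 = 2 and w'(0) = -9/16 - 3*C1 + 4*C2 = -1. Solving gives C1 = 29/16, C2 = 5/4.

w = 3*exp(-3*x)/16 + 5*exp(-3*x)*sin(4*x)/4 + 29*cos(4*x)*exp(-3*x)/16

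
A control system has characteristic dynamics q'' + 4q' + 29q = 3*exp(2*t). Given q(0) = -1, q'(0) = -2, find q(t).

q = 3*exp(2*t)/41 - 176*exp(-2*t)*sin(5*t)/205 - 44*cos(5*t)*exp(-2*t)/41

Characteristic equation r² + 4r + 29 = 0 has discriminant (4)² - 4·(29) = -100 < 0, so r = -2 ± 5i.
Hence q_h = C1*cos(5*t)*exp(-2*t) + C2*exp(-2*t)*sin(5*t).
Try q_p = A*exp(2*t). Substituting into the equation and dividing by exp(2*t) gives A = 3/41, so q_p = 3*exp(2*t)/41.
General solution: q = 3*exp(2*t)/41 + C1*cos(5*t)*exp(-2*t) + C2*exp(-2*t)*sin(5*t).
Apply the initial conditions: q(0) = 3/41 + C1 = -1 and q'(0) = 6/41 - 2*C1 + 5*C2 = -2. Solving gives C1 = -44/41, C2 = -176/205.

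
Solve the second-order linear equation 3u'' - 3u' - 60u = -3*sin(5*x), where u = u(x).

Divide through by 3: u'' - u' - 20u = -sin(5*x).
Characteristic equation r² - r - 20 = 0 factors as (r + 4)(r - 5) = 0, so r = -4, 5.
Hence u_h = C1*exp(-4*x) + C2*exp(5*x).
Try u_p = A*cos(5*x) + B*sin(5*x). Substituting and equating the coefficients of cos(5x) and sin(5x) gives A = -1/410, B = 9/410, so u_p = -cos(5*x)/410 + 9*sin(5*x)/410.

u = -cos(5*x)/410 + 9*sin(5*x)/410 + C1*exp(-4*x) + C2*exp(5*x)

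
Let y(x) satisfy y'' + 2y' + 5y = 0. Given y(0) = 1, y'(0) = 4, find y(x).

Characteristic equation r² + 2r + 5 = 0 has discriminant (2)² - 4·(5) = -16 < 0, so r = -1 ± 2i.
Hence y_h = C1*cos(2*x)*exp(-x) + C2*exp(-x)*sin(2*x).
Apply the initial conditions: y(0) = C1 = 1 and y'(0) = -C1 + 2*C2 = 4. Solving gives C1 = 1, C2 = 5/2.

y = cos(2*x)*exp(-x) + 5*exp(-x)*sin(2*x)/2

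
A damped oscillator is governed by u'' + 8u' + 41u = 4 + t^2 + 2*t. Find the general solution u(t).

Characteristic equation r² + 8r + 41 = 0 has discriminant (8)² - 4·(41) = -100 < 0, so r = -4 ± 5i.
Hence u_h = C1*cos(5*t)*exp(-4*t) + C2*exp(-4*t)*sin(5*t).
For the particular solution try u_p = A0 + A1*t + A2*t^2. Substituting and matching coefficients of each power of t gives A0 = 6114/68921, A1 = 66/1681, A2 = 1/41, so u_p = 6114/68921 + t^2/41 + 66*t/1681.

u = 6114/68921 + t**2/41 + 66*t/1681 + C1*cos(5*t)*exp(-4*t) + C2*exp(-4*t)*sin(5*t)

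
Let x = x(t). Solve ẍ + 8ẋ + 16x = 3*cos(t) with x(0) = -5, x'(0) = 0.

Characteristic equation r² + 8r + 16 = 0 has discriminant (8)² - 4·(16) = 0, so r = -4 is a repeated root.
Hence x_h = (C1 + C2*t)*exp(-4*t).
Try x_p = A*cos(t) + B*sin(t). Substituting and equating the coefficients of cos(t) and sin(t) gives A = 45/289, B = 24/289, so x_p = 24*sin(t)/289 + 45*cos(t)/289.
General solution: x = 24*sin(t)/289 + 45*cos(t)/289 + C1*exp(-4*t) + C2*t*exp(-4*t).
Apply the initial conditions: x(0) = 45/289 + C1 = -5 and x'(0) = 24/289 + C2 - 4*C1 = 0. Solving gives C1 = -1490/289, C2 = -352/17.

x = -1490*exp(-4*t)/289 + 24*sin(t)/289 + 45*cos(t)/289 - 352*t*exp(-4*t)/17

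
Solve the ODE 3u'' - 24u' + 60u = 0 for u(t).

Divide through by 3: u'' - 8u' + 20u = 0.
Characteristic equation r² - 8r + 20 = 0 has discriminant (-8)² - 4·(20) = -16 < 0, so r = 4 ± 2i.
Hence u_h = C1*cos(2*t)*exp(4*t) + C2*exp(4*t)*sin(2*t).

u = C1*cos(2*t)*exp(4*t) + C2*exp(4*t)*sin(2*t)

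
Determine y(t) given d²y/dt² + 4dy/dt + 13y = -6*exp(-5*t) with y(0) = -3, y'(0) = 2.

Characteristic equation r² + 4r + 13 = 0 has discriminant (4)² - 4·(13) = -36 < 0, so r = -2 ± 3i.
Hence y_h = C1*cos(3*t)*exp(-2*t) + C2*exp(-2*t)*sin(3*t).
Try y_p = A*exp(-5*t). Substituting into the equation and dividing by exp(-5*t) gives A = -1/3, so y_p = -exp(-5*t)/3.
General solution: y = -exp(-5*t)/3 + C1*cos(3*t)*exp(-2*t) + C2*exp(-2*t)*sin(3*t).
Apply the initial conditions: y(0) = -1/3 + C1 = -3 and y'(0) = 5/3 - 2*C1 + 3*C2 = 2. Solving gives C1 = -8/3, C2 = -5/3.

y = -exp(-5*t)/3 - 8*cos(3*t)*exp(-2*t)/3 - 5*exp(-2*t)*sin(3*t)/3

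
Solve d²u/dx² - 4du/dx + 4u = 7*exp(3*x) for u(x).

u = 7*exp(3*x) + C1*exp(2*x) + C2*x*exp(2*x)

Characteristic equation r² - 4r + 4 = 0 has discriminant (-4)² - 4·(4) = 0, so r = 2 is a repeated root.
Hence u_h = (C1 + C2*x)*exp(2*x).
Try u_p = A*exp(3*x). Substituting into the equation and dividing by exp(3*x) gives A = 7, so u_p = 7*exp(3*x).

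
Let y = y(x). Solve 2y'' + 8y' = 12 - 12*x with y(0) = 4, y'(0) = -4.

Divide through by 2: y'' + 4y' = 6 - 6*x.
Characteristic equation r² + 4r = 0 factors as (r + 4)r = 0, so r = -4, 0.
Hence y_h = C1*exp(-4*x) + C2.
Since 0 is a characteristic root (multiplicity 1), multiply the polynomial trial by x: try y_p = x*(A0 + A1*x). Substituting and matching coefficients of each power of x gives A0 = 15/8, A1 = -3/4, so y_p = -3*x^2/4 + 15*x/8.
General solution: y = C2 - 3*x^2/4 + 15*x/8 + C1*exp(-4*x).
Apply the initial conditions: y(0) = C1 + C2 = 4 and y'(0) = 15/8 - 4*C1 = -4. Solving gives C1 = 47/32, C2 = 81/32.

y = 81/32 - 3*x**2/4 + 15*x/8 + 47*exp(-4*x)/32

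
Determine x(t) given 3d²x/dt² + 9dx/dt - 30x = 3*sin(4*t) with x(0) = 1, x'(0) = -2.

Divide through by 3: x'' + 3x' - 10x = sin(4*t).
Characteristic equation r² + 3r - 10 = 0 factors as (r - 2)(r + 5) = 0, so r = 2, -5.
Hence x_h = C1*exp(2*t) + C2*exp(-5*t).
Try x_p = A*cos(4*t) + B*sin(4*t). Substituting and equating the coefficients of cos(4t) and sin(4t) gives A = -3/205, B = -13/410, so x_p = -13*sin(4*t)/410 - 3*cos(4*t)/205.
General solution: x = -13*sin(4*t)/410 - 3*cos(4*t)/205 + C1*exp(2*t) + C2*exp(-5*t).
Apply the initial conditions: x(0) = -3/205 + C1 + C2 = 1 and x'(0) = -26/205 - 5*C2 + 2*C1 = -2. Solving gives C1 = 16/35, C2 = 160/287.

x = -13*sin(4*t)/410 - 3*cos(4*t)/205 + 16*exp(2*t)/35 + 160*exp(-5*t)/287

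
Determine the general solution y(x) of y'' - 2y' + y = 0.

Characteristic equation r² - 2r + 1 = 0 has discriminant (-2)² - 4·(1) = 0, so r = 1 is a repeated root.
Hence y_h = (C1 + C2*x)*exp(x).

y = C1*exp(x) + C2*x*exp(x)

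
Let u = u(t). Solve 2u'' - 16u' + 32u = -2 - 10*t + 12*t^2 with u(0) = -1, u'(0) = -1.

Divide through by 2: u'' - 8u' + 16u = -1 - 5*t + 6*t^2.
Characteristic equation r² - 8r + 16 = 0 has discriminant (-8)² - 4·(16) = 0, so r = 4 is a repeated root.
Hence u_h = (C1 + C2*t)*exp(4*t).
For the particular solution try u_p = A0 + A1*t + A2*t^2. Substituting and matching coefficients of each power of t gives A0 = -5/64, A1 = 1/16, A2 = 3/8, so u_p = -5/64 + t/16 + 3*t^2/8.
General solution: u = -5/64 + t/16 + 3*t^2/8 + C1*exp(4*t) + C2*t*exp(4*t).
Apply the initial conditions: u(0) = -5/64 + C1 = -1 and u'(0) = 1/16 + C2 + 4*C1 = -1. Solving gives C1 = -59/64, C2 = 21/8.

u = -5/64 - 59*exp(4*t)/64 + t/16 + 3*t**2/8 + 21*t*exp(4*t)/8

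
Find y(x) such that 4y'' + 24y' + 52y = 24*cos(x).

y = sin(x)/5 + 2*cos(x)/5 + C1*cos(2*x)*exp(-3*x) + C2*exp(-3*x)*sin(2*x)

Divide through by 4: y'' + 6y' + 13y = 6*cos(x).
Characteristic equation r² + 6r + 13 = 0 has discriminant (6)² - 4·(13) = -16 < 0, so r = -3 ± 2i.
Hence y_h = C1*cos(2*x)*exp(-3*x) + C2*exp(-3*x)*sin(2*x).
Try y_p = A*cos(x) + B*sin(x). Substituting and equating the coefficients of cos(x) and sin(x) gives A = 2/5, B = 1/5, so y_p = sin(x)/5 + 2*cos(x)/5.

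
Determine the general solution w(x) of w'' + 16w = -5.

Characteristic equation r² + 16 = 0 has discriminant (0)² - 4·(16) = -64 < 0, so r = ± 4i.
Hence w_h = C1*cos(4*x) + C2*sin(4*x).
For the particular solution try w_p = A0. Substituting and matching coefficients of each power of x gives A0 = -5/16, so w_p = -5/16.

w = -5/16 + C1*cos(4*x) + C2*sin(4*x)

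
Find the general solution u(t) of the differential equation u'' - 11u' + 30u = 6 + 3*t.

u = 71/300 + t/10 + C1*exp(5*t) + C2*exp(6*t)

Characteristic equation r² - 11r + 30 = 0 factors as (r - 5)(r - 6) = 0, so r = 5, 6.
Hence u_h = C1*exp(5*t) + C2*exp(6*t).
For the particular solution try u_p = A0 + A1*t. Substituting and matching coefficients of each power of t gives A0 = 71/300, A1 = 1/10, so u_p = 71/300 + t/10.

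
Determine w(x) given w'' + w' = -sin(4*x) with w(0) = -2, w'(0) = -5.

w = -29/4 + sin(4*x)/17 + cos(4*x)/68 + 89*exp(-x)/17

Characteristic equation r² + r = 0 factors as (r + 1)r = 0, so r = -1, 0.
Hence w_h = C1*exp(-x) + C2.
Try w_p = A*cos(4*x) + B*sin(4*x). Substituting and equating the coefficients of cos(4x) and sin(4x) gives A = 1/68, B = 1/17, so w_p = sin(4*x)/17 + cos(4*x)/68.
General solution: w = C2 + sin(4*x)/17 + cos(4*x)/68 + C1*exp(-x).
Apply the initial conditions: w(0) = 1/68 + C1 + C2 = -2 and w'(0) = 4/17 - C1 = -5. Solving gives C1 = 89/17, C2 = -29/4.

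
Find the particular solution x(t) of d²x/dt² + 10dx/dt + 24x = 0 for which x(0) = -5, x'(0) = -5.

x = -35*exp(-4*t)/2 + 25*exp(-6*t)/2

Characteristic equation r² + 10r + 24 = 0 factors as (r + 4)(r + 6) = 0, so r = -4, -6.
Hence x_h = C1*exp(-4*t) + C2*exp(-6*t).
Apply the initial conditions: x(0) = C1 + C2 = -5 and x'(0) = -6*C2 - 4*C1 = -5. Solving gives C1 = -35/2, C2 = 25/2.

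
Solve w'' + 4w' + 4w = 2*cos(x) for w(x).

Characteristic equation r² + 4r + 4 = 0 has discriminant (4)² - 4·(4) = 0, so r = -2 is a repeated root.
Hence w_h = (C1 + C2*x)*exp(-2*x).
Try w_p = A*cos(x) + B*sin(x). Substituting and equating the coefficients of cos(x) and sin(x) gives A = 6/25, B = 8/25, so w_p = 6*cos(x)/25 + 8*sin(x)/25.

w = 6*cos(x)/25 + 8*sin(x)/25 + C1*exp(-2*x) + C2*x*exp(-2*x)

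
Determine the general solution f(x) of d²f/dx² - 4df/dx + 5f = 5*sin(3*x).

f = -sin(3*x)/8 + 3*cos(3*x)/8 + C1*cos(x)*exp(2*x) + C2*exp(2*x)*sin(x)

Characteristic equation r² - 4r + 5 = 0 has discriminant (-4)² - 4·(5) = -4 < 0, so r = 2 ± i.
Hence f_h = C1*cos(x)*exp(2*x) + C2*exp(2*x)*sin(x).
Try f_p = A*cos(3*x) + B*sin(3*x). Substituting and equating the coefficients of cos(3x) and sin(3x) gives A = 3/8, B = -1/8, so f_p = -sin(3*x)/8 + 3*cos(3*x)/8.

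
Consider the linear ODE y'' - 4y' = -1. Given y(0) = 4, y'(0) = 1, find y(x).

y = 61/16 + x/4 + 3*exp(4*x)/16

Characteristic equation r² - 4r = 0 factors as (r - 4)r = 0, so r = 4, 0.
Hence y_h = C1*exp(4*x) + C2.
Since 0 is a characteristic root (multiplicity 1), multiply the polynomial trial by x: try y_p = A0*x. Substituting and matching coefficients of each power of x gives A0 = 1/4, so y_p = x/4.
General solution: y = C2 + x/4 + C1*exp(4*x).
Apply the initial conditions: y(0) = C1 + C2 = 4 and y'(0) = 1/4 + 4*C1 = 1. Solving gives C1 = 3/16, C2 = 61/16.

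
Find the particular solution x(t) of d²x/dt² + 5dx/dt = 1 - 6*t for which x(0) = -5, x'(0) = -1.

x = -661/125 - 3*t**2/5 + 11*t/25 + 36*exp(-5*t)/125

Characteristic equation r² + 5r = 0 factors as (r + 5)r = 0, so r = -5, 0.
Hence x_h = C1*exp(-5*t) + C2.
Since 0 is a characteristic root (multiplicity 1), multiply the polynomial trial by t: try x_p = t*(A0 + A1*t). Substituting and matching coefficients of each power of t gives A0 = 11/25, A1 = -3/5, so x_p = -3*t^2/5 + 11*t/25.
General solution: x = C2 - 3*t^2/5 + 11*t/25 + C1*exp(-5*t).
Apply the initial conditions: x(0) = C1 + C2 = -5 and x'(0) = 11/25 - 5*C1 = -1. Solving gives C1 = 36/125, C2 = -661/125.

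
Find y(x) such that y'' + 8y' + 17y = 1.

Characteristic equation r² + 8r + 17 = 0 has discriminant (8)² - 4·(17) = -4 < 0, so r = -4 ± i.
Hence y_h = C1*cos(x)*exp(-4*x) + C2*exp(-4*x)*sin(x).
For the particular solution try y_p = A0. Substituting and matching coefficients of each power of x gives A0 = 1/17, so y_p = 1/17.

y = 1/17 + C1*cos(x)*exp(-4*x) + C2*exp(-4*x)*sin(x)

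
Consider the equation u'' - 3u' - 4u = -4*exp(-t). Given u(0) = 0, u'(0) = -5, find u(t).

Characteristic equation r² - 3r - 4 = 0 factors as (r - 4)(r + 1) = 0, so r = 4, -1.
Hence u_h = C1*exp(4*t) + C2*exp(-t).
Since exp(-t) solves the homogeneous equation (r = -1 is a root of multiplicity 1), multiply the trial by t. Try u_p = A*t*exp(-t). Substituting into the equation and dividing by exp(-t) gives A = 4/5, so u_p = 4*t*exp(-t)/5.
General solution: u = C1*exp(4*t) + C2*exp(-t) + 4*t*exp(-t)/5.
Apply the initial conditions: u(0) = C1 + C2 = 0 and u'(0) = 4/5 - C2 + 4*C1 = -5. Solving gives C1 = -29/25, C2 = 29/25.

u = -29*exp(4*t)/25 + 29*exp(-t)/25 + 4*t*exp(-t)/5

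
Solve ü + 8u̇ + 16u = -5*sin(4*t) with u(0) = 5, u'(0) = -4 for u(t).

u = 5*cos(4*t)/32 + 155*exp(-4*t)/32 + 123*t*exp(-4*t)/8

Characteristic equation r² + 8r + 16 = 0 has discriminant (8)² - 4·(16) = 0, so r = -4 is a repeated root.
Hence u_h = (C1 + C2*t)*exp(-4*t).
Try u_p = A*cos(4*t) + B*sin(4*t). Substituting and equating the coefficients of cos(4t) and sin(4t) gives A = 5/32, B = 0, so u_p = 5*cos(4*t)/32.
General solution: u = 5*cos(4*t)/32 + C1*exp(-4*t) + C2*t*exp(-4*t).
Apply the initial conditions: u(0) = 5/32 + C1 = 5 and u'(0) = C2 - 4*C1 = -4. Solving gives C1 = 155/32, C2 = 123/8.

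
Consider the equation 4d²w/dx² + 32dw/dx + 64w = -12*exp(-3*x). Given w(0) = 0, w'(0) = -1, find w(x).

w = -3*exp(-3*x) + 3*exp(-4*x) + 2*x*exp(-4*x)

Divide through by 4: w'' + 8w' + 16w = -3*exp(-3*x).
Characteristic equation r² + 8r + 16 = 0 has discriminant (8)² - 4·(16) = 0, so r = -4 is a repeated root.
Hence w_h = (C1 + C2*x)*exp(-4*x).
Try w_p = A*exp(-3*x). Substituting into the equation and dividing by exp(-3*x) gives A = -3, so w_p = -3*exp(-3*x).
General solution: w = -3*exp(-3*x) + C1*exp(-4*x) + C2*x*exp(-4*x).
Apply the initial conditions: w(0) = -3 + C1 = 0 and w'(0) = 9 + C2 - 4*C1 = -1. Solving gives C1 = 3, C2 = 2.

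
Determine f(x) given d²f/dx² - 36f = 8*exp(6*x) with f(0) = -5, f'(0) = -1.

Characteristic equation r² - 36 = 0 factors as (r + 6)(r - 6) = 0, so r = -6, 6.
Hence f_h = C1*exp(-6*x) + C2*exp(6*x).
Since exp(6*x) solves the homogeneous equation (r = 6 is a root of multiplicity 1), multiply the trial by x. Try f_p = A*x*exp(6*x). Substituting into the equation and dividing by exp(6*x) gives A = 2/3, so f_p = 2*x*exp(6*x)/3.
General solution: f = C1*exp(-6*x) + C2*exp(6*x) + 2*x*exp(6*x)/3.
Apply the initial conditions: f(0) = C1 + C2 = -5 and f'(0) = 2/3 - 6*C1 + 6*C2 = -1. Solving gives C1 = -85/36, C2 = -95/36.

f = -95*exp(6*x)/36 - 85*exp(-6*x)/36 + 2*x*exp(6*x)/3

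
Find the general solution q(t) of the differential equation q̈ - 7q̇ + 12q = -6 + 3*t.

Characteristic equation r² - 7r + 12 = 0 factors as (r - 3)(r - 4) = 0, so r = 3, 4.
Hence q_h = C1*exp(3*t) + C2*exp(4*t).
For the particular solution try q_p = A0 + A1*t. Substituting and matching coefficients of each power of t gives A0 = -17/48, A1 = 1/4, so q_p = -17/48 + t/4.

q = -17/48 + t/4 + C1*exp(3*t) + C2*exp(4*t)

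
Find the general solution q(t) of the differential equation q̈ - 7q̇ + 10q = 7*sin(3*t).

Characteristic equation r² - 7r + 10 = 0 factors as (r - 5)(r - 2) = 0, so r = 5, 2.
Hence q_h = C1*exp(5*t) + C2*exp(2*t).
Try q_p = A*cos(3*t) + B*sin(3*t). Substituting and equating the coefficients of cos(3t) and sin(3t) gives A = 147/442, B = 7/442, so q_p = 7*sin(3*t)/442 + 147*cos(3*t)/442.

q = 7*sin(3*t)/442 + 147*cos(3*t)/442 + C1*exp(5*t) + C2*exp(2*t)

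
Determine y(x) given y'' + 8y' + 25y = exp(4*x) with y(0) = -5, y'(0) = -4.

y = exp(4*x)/73 - 1760*exp(-4*x)*sin(3*x)/219 - 366*cos(3*x)*exp(-4*x)/73

Characteristic equation r² + 8r + 25 = 0 has discriminant (8)² - 4·(25) = -36 < 0, so r = -4 ± 3i.
Hence y_h = C1*cos(3*x)*exp(-4*x) + C2*exp(-4*x)*sin(3*x).
Try y_p = A*exp(4*x). Substituting into the equation and dividing by exp(4*x) gives A = 1/73, so y_p = exp(4*x)/73.
General solution: y = exp(4*x)/73 + C1*cos(3*x)*exp(-4*x) + C2*exp(-4*x)*sin(3*x).
Apply the initial conditions: y(0) = 1/73 + C1 = -5 and y'(0) = 4/73 - 4*C1 + 3*C2 = -4. Solving gives C1 = -366/73, C2 = -1760/219.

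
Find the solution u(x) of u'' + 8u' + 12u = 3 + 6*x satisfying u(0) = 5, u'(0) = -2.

Characteristic equation r² + 8r + 12 = 0 factors as (r + 6)(r + 2) = 0, so r = -6, -2.
Hence u_h = C1*exp(-6*x) + C2*exp(-2*x).
For the particular solution try u_p = A0 + A1*x. Substituting and matching coefficients of each power of x gives A0 = -1/12, A1 = 1/2, so u_p = -1/12 + x/2.
General solution: u = -1/12 + x/2 + C1*exp(-6*x) + C2*exp(-2*x).
Apply the initial conditions: u(0) = -1/12 + C1 + C2 = 5 and u'(0) = 1/2 - 6*C1 - 2*C2 = -2. Solving gives C1 = -23/12, C2 = 7.

u = -1/12 + x/2 + 7*exp(-2*x) - 23*exp(-6*x)/12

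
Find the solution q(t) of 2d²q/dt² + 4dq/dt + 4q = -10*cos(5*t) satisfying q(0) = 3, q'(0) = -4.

Divide through by 2: q'' + 2q' + 2q = -5*cos(5*t).
Characteristic equation r² + 2r + 2 = 0 has discriminant (2)² - 4·(2) = -4 < 0, so r = -1 ± i.
Hence q_h = C1*cos(t)*exp(-t) + C2*exp(-t)*sin(t).
Try q_p = A*cos(5*t) + B*sin(5*t). Substituting and equating the coefficients of cos(5t) and sin(5t) gives A = 115/629, B = -50/629, so q_p = -50*sin(5*t)/629 + 115*cos(5*t)/629.
General solution: q = -50*sin(5*t)/629 + 115*cos(5*t)/629 + C1*cos(t)*exp(-t) + C2*exp(-t)*sin(t).
Apply the initial conditions: q(0) = 115/629 + C1 = 3 and q'(0) = -250/629 + C2 - C1 = -4. Solving gives C1 = 1772/629, C2 = -494/629.

q = -50*sin(5*t)/629 + 115*cos(5*t)/629 - 494*exp(-t)*sin(t)/629 + 1772*cos(t)*exp(-t)/629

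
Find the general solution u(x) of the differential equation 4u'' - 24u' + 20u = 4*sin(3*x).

Divide through by 4: u'' - 6u' + 5u = sin(3*x).
Characteristic equation r² - 6r + 5 = 0 factors as (r - 5)(r - 1) = 0, so r = 5, 1.
Hence u_h = C1*exp(5*x) + C2*exp(x).
Try u_p = A*cos(3*x) + B*sin(3*x). Substituting and equating the coefficients of cos(3x) and sin(3x) gives A = 9/170, B = -1/85, so u_p = -sin(3*x)/85 + 9*cos(3*x)/170.

u = -sin(3*x)/85 + 9*cos(3*x)/170 + C1*exp(5*x) + C2*exp(x)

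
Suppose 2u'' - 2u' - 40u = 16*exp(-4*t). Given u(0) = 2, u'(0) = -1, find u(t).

Divide through by 2: u'' - u' - 20u = 8*exp(-4*t).
Characteristic equation r² - r - 20 = 0 factors as (r + 4)(r - 5) = 0, so r = -4, 5.
Hence u_h = C1*exp(-4*t) + C2*exp(5*t).
Since exp(-4*t) solves the homogeneous equation (r = -4 is a root of multiplicity 1), multiply the trial by t. Try u_p = A*t*exp(-4*t). Substituting into the equation and dividing by exp(-4*t) gives A = -8/9, so u_p = -8*t*exp(-4*t)/9.
General solution: u = C1*exp(-4*t) + C2*exp(5*t) - 8*t*exp(-4*t)/9.
Apply the initial conditions: u(0) = C1 + C2 = 2 and u'(0) = -8/9 - 4*C1 + 5*C2 = -1. Solving gives C1 = 91/81, C2 = 71/81.

u = 71*exp(5*t)/81 + 91*exp(-4*t)/81 - 8*t*exp(-4*t)/9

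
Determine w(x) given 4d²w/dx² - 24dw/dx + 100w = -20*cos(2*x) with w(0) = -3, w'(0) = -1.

w = -7*cos(2*x)/39 + 4*sin(2*x)/39 - 110*cos(4*x)*exp(3*x)/39 + 283*exp(3*x)*sin(4*x)/156

Divide through by 4: w'' - 6w' + 25w = -5*cos(2*x).
Characteristic equation r² - 6r + 25 = 0 has discriminant (-6)² - 4·(25) = -64 < 0, so r = 3 ± 4i.
Hence w_h = C1*cos(4*x)*exp(3*x) + C2*exp(3*x)*sin(4*x).
Try w_p = A*cos(2*x) + B*sin(2*x). Substituting and equating the coefficients of cos(2x) and sin(2x) gives A = -7/39, B = 4/39, so w_p = -7*cos(2*x)/39 + 4*sin(2*x)/39.
General solution: w = -7*cos(2*x)/39 + 4*sin(2*x)/39 + C1*cos(4*x)*exp(3*x) + C2*exp(3*x)*sin(4*x).
Apply the initial conditions: w(0) = -7/39 + C1 = -3 and w'(0) = 8/39 + 3*C1 + 4*C2 = -1. Solving gives C1 = -110/39, C2 = 283/156.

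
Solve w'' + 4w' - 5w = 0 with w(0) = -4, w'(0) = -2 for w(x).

Characteristic equation r² + 4r - 5 = 0 factors as (r + 5)(r - 1) = 0, so r = -5, 1.
Hence w_h = C1*exp(-5*x) + C2*exp(x).
Apply the initial conditions: w(0) = C1 + C2 = -4 and w'(0) = C2 - 5*C1 = -2. Solving gives C1 = -1/3, C2 = -11/3.

w = -11*exp(x)/3 - exp(-5*x)/3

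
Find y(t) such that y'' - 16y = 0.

Characteristic equation r² - 16 = 0 factors as (r - 4)(r + 4) = 0, so r = 4, -4.
Hence y_h = C1*exp(4*t) + C2*exp(-4*t).

y = C1*exp(4*t) + C2*exp(-4*t)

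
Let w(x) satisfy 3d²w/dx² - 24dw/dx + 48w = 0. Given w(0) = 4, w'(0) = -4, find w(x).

w = 4*exp(4*x) - 20*x*exp(4*x)

Divide through by 3: w'' - 8w' + 16w = 0.
Characteristic equation r² - 8r + 16 = 0 has discriminant (-8)² - 4·(16) = 0, so r = 4 is a repeated root.
Hence w_h = (C1 + C2*x)*exp(4*x).
Apply the initial conditions: w(0) = C1 = 4 and w'(0) = C2 + 4*C1 = -4. Solving gives C1 = 4, C2 = -20.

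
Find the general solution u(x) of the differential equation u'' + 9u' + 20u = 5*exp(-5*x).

Characteristic equation r² + 9r + 20 = 0 factors as (r + 4)(r + 5) = 0, so r = -4, -5.
Hence u_h = C1*exp(-4*x) + C2*exp(-5*x).
Since exp(-5*x) solves the homogeneous equation (r = -5 is a root of multiplicity 1), multiply the trial by x. Try u_p = A*x*exp(-5*x). Substituting into the equation and dividing by exp(-5*x) gives A = -5, so u_p = -5*x*exp(-5*x).

u = C1*exp(-4*x) + C2*exp(-5*x) - 5*x*exp(-5*x)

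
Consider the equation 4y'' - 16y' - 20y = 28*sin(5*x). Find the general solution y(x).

y = -21*sin(5*x)/130 + 7*cos(5*x)/65 + C1*exp(5*x) + C2*exp(-x)

Divide through by 4: y'' - 4y' - 5y = 7*sin(5*x).
Characteristic equation r² - 4r - 5 = 0 factors as (r - 5)(r + 1) = 0, so r = 5, -1.
Hence y_h = C1*exp(5*x) + C2*exp(-x).
Try y_p = A*cos(5*x) + B*sin(5*x). Substituting and equating the coefficients of cos(5x) and sin(5x) gives A = 7/65, B = -21/130, so y_p = -21*sin(5*x)/130 + 7*cos(5*x)/65.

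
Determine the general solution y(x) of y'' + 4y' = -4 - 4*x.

y = C2 - 3*x/4 - x**2/2 + C1*exp(-4*x)

Characteristic equation r² + 4r = 0 factors as (r + 4)r = 0, so r = -4, 0.
Hence y_h = C1*exp(-4*x) + C2.
Since 0 is a characteristic root (multiplicity 1), multiply the polynomial trial by x: try y_p = x*(A0 + A1*x). Substituting and matching coefficients of each power of x gives A0 = -3/4, A1 = -1/2, so y_p = -3*x/4 - x^2/2.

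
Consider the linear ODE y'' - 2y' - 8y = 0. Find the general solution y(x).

Characteristic equation r² - 2r - 8 = 0 factors as (r - 4)(r + 2) = 0, so r = 4, -2.
Hence y_h = C1*exp(4*x) + C2*exp(-2*x).

y = C1*exp(4*x) + C2*exp(-2*x)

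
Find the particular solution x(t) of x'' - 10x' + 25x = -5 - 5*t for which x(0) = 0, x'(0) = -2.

x = -7/25 - t/5 + 7*exp(5*t)/25 - 16*t*exp(5*t)/5

Characteristic equation r² - 10r + 25 = 0 has discriminant (-10)² - 4·(25) = 0, so r = 5 is a repeated root.
Hence x_h = (C1 + C2*t)*exp(5*t).
For the particular solution try x_p = A0 + A1*t. Substituting and matching coefficients of each power of t gives A0 = -7/25, A1 = -1/5, so x_p = -7/25 - t/5.
General solution: x = -7/25 - t/5 + C1*exp(5*t) + C2*t*exp(5*t).
Apply the initial conditions: x(0) = -7/25 + C1 = 0 and x'(0) = -1/5 + C2 + 5*C1 = -2. Solving gives C1 = 7/25, C2 = -16/5.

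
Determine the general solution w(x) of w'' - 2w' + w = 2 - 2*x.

Characteristic equation r² - 2r + 1 = 0 has discriminant (-2)² - 4·(1) = 0, so r = 1 is a repeated root.
Hence w_h = (C1 + C2*x)*exp(x).
For the particular solution try w_p = A0 + A1*x. Substituting and matching coefficients of each power of x gives A0 = -2, A1 = -2, so w_p = -2 - 2*x.

w = -2 - 2*x + C1*exp(x) + C2*x*exp(x)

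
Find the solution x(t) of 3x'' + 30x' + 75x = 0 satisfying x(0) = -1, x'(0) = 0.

Divide through by 3: x'' + 10x' + 25x = 0.
Characteristic equation r² + 10r + 25 = 0 has discriminant (10)² - 4·(25) = 0, so r = -5 is a repeated root.
Hence x_h = (C1 + C2*t)*exp(-5*t).
Apply the initial conditions: x(0) = C1 = -1 and x'(0) = C2 - 5*C1 = 0. Solving gives C1 = -1, C2 = -5.

x = -exp(-5*t) - 5*t*exp(-5*t)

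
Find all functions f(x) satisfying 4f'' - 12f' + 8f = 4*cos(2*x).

f = -3*sin(2*x)/20 - cos(2*x)/20 + C1*exp(2*x) + C2*exp(x)

Divide through by 4: f'' - 3f' + 2f = cos(2*x).
Characteristic equation r² - 3r + 2 = 0 factors as (r - 2)(r - 1) = 0, so r = 2, 1.
Hence f_h = C1*exp(2*x) + C2*exp(x).
Try f_p = A*cos(2*x) + B*sin(2*x). Substituting and equating the coefficients of cos(2x) and sin(2x) gives A = -1/20, B = -3/20, so f_p = -3*sin(2*x)/20 - cos(2*x)/20.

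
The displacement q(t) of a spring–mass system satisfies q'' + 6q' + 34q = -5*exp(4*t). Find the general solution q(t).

q = -5*exp(4*t)/74 + C1*cos(5*t)*exp(-3*t) + C2*exp(-3*t)*sin(5*t)

Characteristic equation r² + 6r + 34 = 0 has discriminant (6)² - 4·(34) = -100 < 0, so r = -3 ± 5i.
Hence q_h = C1*cos(5*t)*exp(-3*t) + C2*exp(-3*t)*sin(5*t).
Try q_p = A*exp(4*t). Substituting into the equation and dividing by exp(4*t) gives A = -5/74, so q_p = -5*exp(4*t)/74.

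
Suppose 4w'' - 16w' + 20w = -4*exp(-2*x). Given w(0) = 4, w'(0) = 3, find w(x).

Divide through by 4: w'' - 4w' + 5w = -exp(-2*x).
Characteristic equation r² - 4r + 5 = 0 has discriminant (-4)² - 4·(5) = -4 < 0, so r = 2 ± i.
Hence w_h = C1*cos(x)*exp(2*x) + C2*exp(2*x)*sin(x).
Try w_p = A*exp(-2*x). Substituting into the equation and dividing by exp(-2*x) gives A = -1/17, so w_p = -exp(-2*x)/17.
General solution: w = -exp(-2*x)/17 + C1*cos(x)*exp(2*x) + C2*exp(2*x)*sin(x).
Apply the initial conditions: w(0) = -1/17 + C1 = 4 and w'(0) = 2/17 + C2 + 2*C1 = 3. Solving gives C1 = 69/17, C2 = -89/17.

w = -exp(-2*x)/17 - 89*exp(2*x)*sin(x)/17 + 69*cos(x)*exp(2*x)/17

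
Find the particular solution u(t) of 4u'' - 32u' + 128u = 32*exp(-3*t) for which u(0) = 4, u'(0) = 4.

u = 8*exp(-3*t)/65 - 181*exp(4*t)*sin(4*t)/65 + 252*cos(4*t)*exp(4*t)/65

Divide through by 4: u'' - 8u' + 32u = 8*exp(-3*t).
Characteristic equation r² - 8r + 32 = 0 has discriminant (-8)² - 4·(32) = -64 < 0, so r = 4 ± 4i.
Hence u_h = C1*cos(4*t)*exp(4*t) + C2*exp(4*t)*sin(4*t).
Try u_p = A*exp(-3*t). Substituting into the equation and dividing by exp(-3*t) gives A = 8/65, so u_p = 8*exp(-3*t)/65.
General solution: u = 8*exp(-3*t)/65 + C1*cos(4*t)*exp(4*t) + C2*exp(4*t)*sin(4*t).
Apply the initial conditions: u(0) = 8/65 + C1 = 4 and u'(0) = -24/65 + 4*C1 + 4*C2 = 4. Solving gives C1 = 252/65, C2 = -181/65.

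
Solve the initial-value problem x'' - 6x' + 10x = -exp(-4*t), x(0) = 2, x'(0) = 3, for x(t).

Characteristic equation r² - 6r + 10 = 0 has discriminant (-6)² - 4·(10) = -4 < 0, so r = 3 ± i.
Hence x_h = C1*cos(t)*exp(3*t) + C2*exp(3*t)*sin(t).
Try x_p = A*exp(-4*t). Substituting into the equation and dividing by exp(-4*t) gives A = -1/50, so x_p = -exp(-4*t)/50.
General solution: x = -exp(-4*t)/50 + C1*cos(t)*exp(3*t) + C2*exp(3*t)*sin(t).
Apply the initial conditions: x(0) = -1/50 + C1 = 2 and x'(0) = 2/25 + C2 + 3*C1 = 3. Solving gives C1 = 101/50, C2 = -157/50.

x = -exp(-4*t)/50 - 157*exp(3*t)*sin(t)/50 + 101*cos(t)*exp(3*t)/50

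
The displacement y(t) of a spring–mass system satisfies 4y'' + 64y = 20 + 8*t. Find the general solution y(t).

y = 5/16 + t/8 + C1*cos(4*t) + C2*sin(4*t)

Divide through by 4: y'' + 16y = 5 + 2*t.
Characteristic equation r² + 16 = 0 has discriminant (0)² - 4·(16) = -64 < 0, so r = ± 4i.
Hence y_h = C1*cos(4*t) + C2*sin(4*t).
For the particular solution try y_p = A0 + A1*t. Substituting and matching coefficients of each power of t gives A0 = 5/16, A1 = 1/8, so y_p = 5/16 + t/8.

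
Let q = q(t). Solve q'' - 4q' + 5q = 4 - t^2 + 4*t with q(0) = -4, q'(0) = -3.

q = 158/125 - t**2/5 + 12*t/25 - 658*cos(t)*exp(2*t)/125 + 881*exp(2*t)*sin(t)/125

Characteristic equation r² - 4r + 5 = 0 has discriminant (-4)² - 4·(5) = -4 < 0, so r = 2 ± i.
Hence q_h = C1*cos(t)*exp(2*t) + C2*exp(2*t)*sin(t).
For the particular solution try q_p = A0 + A1*t + A2*t^2. Substituting and matching coefficients of each power of t gives A0 = 158/125, A1 = 12/25, A2 = -1/5, so q_p = 158/125 - t^2/5 + 12*t/25.
General solution: q = 158/125 - t^2/5 + 12*t/25 + C1*cos(t)*exp(2*t) + C2*exp(2*t)*sin(t).
Apply the initial conditions: q(0) = 158/125 + C1 = -4 and q'(0) = 12/25 + C2 + 2*C1 = -3. Solving gives C1 = -658/125, C2 = 881/125.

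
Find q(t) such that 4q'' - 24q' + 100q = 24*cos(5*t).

Divide through by 4: q'' - 6q' + 25q = 6*cos(5*t).
Characteristic equation r² - 6r + 25 = 0 has discriminant (-6)² - 4·(25) = -64 < 0, so r = 3 ± 4i.
Hence q_h = C1*cos(4*t)*exp(3*t) + C2*exp(3*t)*sin(4*t).
Try q_p = A*cos(5*t) + B*sin(5*t). Substituting and equating the coefficients of cos(5t) and sin(5t) gives A = 0, B = -1/5, so q_p = -sin(5*t)/5.

q = -sin(5*t)/5 + C1*cos(4*t)*exp(3*t) + C2*exp(3*t)*sin(4*t)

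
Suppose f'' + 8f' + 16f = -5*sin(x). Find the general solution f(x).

Characteristic equation r² + 8r + 16 = 0 has discriminant (8)² - 4·(16) = 0, so r = -4 is a repeated root.
Hence f_h = (C1 + C2*x)*exp(-4*x).
Try f_p = A*cos(x) + B*sin(x). Substituting and equating the coefficients of cos(x) and sin(x) gives A = 40/289, B = -75/289, so f_p = -75*sin(x)/289 + 40*cos(x)/289.

f = -75*sin(x)/289 + 40*cos(x)/289 + C1*exp(-4*x) + C2*x*exp(-4*x)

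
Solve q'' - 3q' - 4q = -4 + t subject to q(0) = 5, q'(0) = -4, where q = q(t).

q = 19/16 - t/4 + exp(4*t)/80 + 19*exp(-t)/5

Characteristic equation r² - 3r - 4 = 0 factors as (r + 1)(r - 4) = 0, so r = -1, 4.
Hence q_h = C1*exp(-t) + C2*exp(4*t).
For the particular solution try q_p = A0 + A1*t. Substituting and matching coefficients of each power of t gives A0 = 19/16, A1 = -1/4, so q_p = 19/16 - t/4.
General solution: q = 19/16 - t/4 + C1*exp(-t) + C2*exp(4*t).
Apply the initial conditions: q(0) = 19/16 + C1 + C2 = 5 and q'(0) = -1/4 - C1 + 4*C2 = -4. Solving gives C1 = 19/5, C2 = 1/80.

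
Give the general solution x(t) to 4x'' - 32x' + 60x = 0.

x = C1*exp(3*t) + C2*exp(5*t)

Divide through by 4: x'' - 8x' + 15x = 0.
Characteristic equation r² - 8r + 15 = 0 factors as (r - 3)(r - 5) = 0, so r = 3, 5.
Hence x_h = C1*exp(3*t) + C2*exp(5*t).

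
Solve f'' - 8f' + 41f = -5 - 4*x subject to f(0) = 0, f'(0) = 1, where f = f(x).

f = -237/1681 - 4*x/41 + 237*cos(5*x)*exp(4*x)/1681 + 897*exp(4*x)*sin(5*x)/8405

Characteristic equation r² - 8r + 41 = 0 has discriminant (-8)² - 4·(41) = -100 < 0, so r = 4 ± 5i.
Hence f_h = C1*cos(5*x)*exp(4*x) + C2*exp(4*x)*sin(5*x).
For the particular solution try f_p = A0 + A1*x. Substituting and matching coefficients of each power of x gives A0 = -237/1681, A1 = -4/41, so f_p = -237/1681 - 4*x/41.
General solution: f = -237/1681 - 4*x/41 + C1*cos(5*x)*exp(4*x) + C2*exp(4*x)*sin(5*x).
Apply the initial conditions: f(0) = -237/1681 + C1 = 0 and f'(0) = -4/41 + 4*C1 + 5*C2 = 1. Solving gives C1 = 237/1681, C2 = 897/8405.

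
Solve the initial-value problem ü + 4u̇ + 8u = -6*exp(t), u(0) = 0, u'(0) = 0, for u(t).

Characteristic equation r² + 4r + 8 = 0 has discriminant (4)² - 4·(8) = -16 < 0, so r = -2 ± 2i.
Hence u_h = C1*cos(2*t)*exp(-2*t) + C2*exp(-2*t)*sin(2*t).
Try u_p = A*exp(t). Substituting into the equation and dividing by exp(t) gives A = -6/13, so u_p = -6*exp(t)/13.
General solution: u = -6*exp(t)/13 + C1*cos(2*t)*exp(-2*t) + C2*exp(-2*t)*sin(2*t).
Apply the initial conditions: u(0) = -6/13 + C1 = 0 and u'(0) = -6/13 - 2*C1 + 2*C2 = 0. Solving gives C1 = 6/13, C2 = 9/13.

u = -6*exp(t)/13 + 6*cos(2*t)*exp(-2*t)/13 + 9*exp(-2*t)*sin(2*t)/13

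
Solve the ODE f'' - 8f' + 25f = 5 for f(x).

f = 1/5 + C1*cos(3*x)*exp(4*x) + C2*exp(4*x)*sin(3*x)

Characteristic equation r² - 8r + 25 = 0 has discriminant (-8)² - 4·(25) = -36 < 0, so r = 4 ± 3i.
Hence f_h = C1*cos(3*x)*exp(4*x) + C2*exp(4*x)*sin(3*x).
For the particular solution try f_p = A0. Substituting and matching coefficients of each power of x gives A0 = 1/5, so f_p = 1/5.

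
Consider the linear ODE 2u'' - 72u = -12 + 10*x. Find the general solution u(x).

Divide through by 2: u'' - 36u = -6 + 5*x.
Characteristic equation r² - 36 = 0 factors as (r - 6)(r + 6) = 0, so r = 6, -6.
Hence u_h = C1*exp(6*x) + C2*exp(-6*x).
For the particular solution try u_p = A0 + A1*x. Substituting and matching coefficients of each power of x gives A0 = 1/6, A1 = -5/36, so u_p = 1/6 - 5*x/36.

u = 1/6 - 5*x/36 + C1*exp(6*x) + C2*exp(-6*x)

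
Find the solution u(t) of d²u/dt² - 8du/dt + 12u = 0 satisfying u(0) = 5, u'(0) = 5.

Characteristic equation r² - 8r + 12 = 0 factors as (r - 2)(r - 6) = 0, so r = 2, 6.
Hence u_h = C1*exp(2*t) + C2*exp(6*t).
Apply the initial conditions: u(0) = C1 + C2 = 5 and u'(0) = 2*C1 + 6*C2 = 5. Solving gives C1 = 25/4, C2 = -5/4.

u = -5*exp(6*t)/4 + 25*exp(2*t)/4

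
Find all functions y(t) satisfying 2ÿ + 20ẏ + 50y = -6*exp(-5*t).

Divide through by 2: y'' + 10y' + 25y = -3*exp(-5*t).
Characteristic equation r² + 10r + 25 = 0 has discriminant (10)² - 4·(25) = 0, so r = -5 is a repeated root.
Hence y_h = (C1 + C2*t)*exp(-5*t).
Since exp(-5*t) solves the homogeneous equation (r = -5 is a root of multiplicity 2), multiply the trial by t^2. Try y_p = A*t^2*exp(-5*t). Substituting into the equation and dividing by exp(-5*t) gives A = -3/2, so y_p = -3*t^2*exp(-5*t)/2.

y = C1*exp(-5*t) - 3*t**2*exp(-5*t)/2 + C2*t*exp(-5*t)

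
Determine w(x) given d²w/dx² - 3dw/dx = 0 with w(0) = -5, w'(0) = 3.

Characteristic equation r² - 3r = 0 factors as (r - 3)r = 0, so r = 3, 0.
Hence w_h = C1*exp(3*x) + C2.
Apply the initial conditions: w(0) = C1 + C2 = -5 and w'(0) = 3*C1 = 3. Solving gives C1 = 1, C2 = -6.

w = -6 + exp(3*x)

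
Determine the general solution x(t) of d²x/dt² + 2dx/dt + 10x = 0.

x = C1*cos(3*t)*exp(-t) + C2*exp(-t)*sin(3*t)

Characteristic equation r² + 2r + 10 = 0 has discriminant (2)² - 4·(10) = -36 < 0, so r = -1 ± 3i.
Hence x_h = C1*cos(3*t)*exp(-t) + C2*exp(-t)*sin(3*t).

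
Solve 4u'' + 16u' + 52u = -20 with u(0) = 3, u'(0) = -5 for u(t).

Divide through by 4: u'' + 4u' + 13u = -5.
Characteristic equation r² + 4r + 13 = 0 has discriminant (4)² - 4·(13) = -36 < 0, so r = -2 ± 3i.
Hence u_h = C1*cos(3*t)*exp(-2*t) + C2*exp(-2*t)*sin(3*t).
For the particular solution try u_p = A0. Substituting and matching coefficients of each power of t gives A0 = -5/13, so u_p = -5/13.
General solution: u = -5/13 + C1*cos(3*t)*exp(-2*t) + C2*exp(-2*t)*sin(3*t).
Apply the initial conditions: u(0) = -5/13 + C1 = 3 and u'(0) = -2*C1 + 3*C2 = -5. Solving gives C1 = 44/13, C2 = 23/39.

u = -5/13 + 23*exp(-2*t)*sin(3*t)/39 + 44*cos(3*t)*exp(-2*t)/13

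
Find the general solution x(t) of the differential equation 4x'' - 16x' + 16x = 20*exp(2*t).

x = C1*exp(2*t) + 5*t**2*exp(2*t)/2 + C2*t*exp(2*t)

Divide through by 4: x'' - 4x' + 4x = 5*exp(2*t).
Characteristic equation r² - 4r + 4 = 0 has discriminant (-4)² - 4·(4) = 0, so r = 2 is a repeated root.
Hence x_h = (C1 + C2*t)*exp(2*t).
Since exp(2*t) solves the homogeneous equation (r = 2 is a root of multiplicity 2), multiply the trial by t^2. Try x_p = A*t^2*exp(2*t). Substituting into the equation and dividing by exp(2*t) gives A = 5/2, so x_p = 5*t^2*exp(2*t)/2.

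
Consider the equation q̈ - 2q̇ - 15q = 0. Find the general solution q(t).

Characteristic equation r² - 2r - 15 = 0 factors as (r - 5)(r + 3) = 0, so r = 5, -3.
Hence q_h = C1*exp(5*t) + C2*exp(-3*t).

q = C1*exp(5*t) + C2*exp(-3*t)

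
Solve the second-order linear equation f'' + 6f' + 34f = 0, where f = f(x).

Characteristic equation r² + 6r + 34 = 0 has discriminant (6)² - 4·(34) = -100 < 0, so r = -3 ± 5i.
Hence f_h = C1*cos(5*x)*exp(-3*x) + C2*exp(-3*x)*sin(5*x).

f = C1*cos(5*x)*exp(-3*x) + C2*exp(-3*x)*sin(5*x)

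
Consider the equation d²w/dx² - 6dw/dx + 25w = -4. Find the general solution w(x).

Characteristic equation r² - 6r + 25 = 0 has discriminant (-6)² - 4·(25) = -64 < 0, so r = 3 ± 4i.
Hence w_h = C1*cos(4*x)*exp(3*x) + C2*exp(3*x)*sin(4*x).
For the particular solution try w_p = A0. Substituting and matching coefficients of each power of x gives A0 = -4/25, so w_p = -4/25.

w = -4/25 + C1*cos(4*x)*exp(3*x) + C2*exp(3*x)*sin(4*x)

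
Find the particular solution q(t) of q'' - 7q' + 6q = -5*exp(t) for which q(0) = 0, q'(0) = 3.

Characteristic equation r² - 7r + 6 = 0 factors as (r - 1)(r - 6) = 0, so r = 1, 6.
Hence q_h = C1*exp(t) + C2*exp(6*t).
Since exp(t) solves the homogeneous equation (r = 1 is a root of multiplicity 1), multiply the trial by t. Try q_p = A*t*exp(t). Substituting into the equation and dividing by exp(t) gives A = 1, so q_p = t*exp(t).
General solution: q = C1*exp(t) + C2*exp(6*t) + t*exp(t).
Apply the initial conditions: q(0) = C1 + C2 = 0 and q'(0) = 1 + C1 + 6*C2 = 3. Solving gives C1 = -2/5, C2 = 2/5.

q = -2*exp(t)/5 + 2*exp(6*t)/5 + t*exp(t)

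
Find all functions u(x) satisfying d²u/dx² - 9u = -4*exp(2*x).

u = 4*exp(2*x)/5 + C1*exp(3*x) + C2*exp(-3*x)

Characteristic equation r² - 9 = 0 factors as (r - 3)(r + 3) = 0, so r = 3, -3.
Hence u_h = C1*exp(3*x) + C2*exp(-3*x).
Try u_p = A*exp(2*x). Substituting into the equation and dividing by exp(2*x) gives A = 4/5, so u_p = 4*exp(2*x)/5.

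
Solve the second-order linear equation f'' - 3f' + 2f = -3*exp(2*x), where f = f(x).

f = C1*exp(x) + C2*exp(2*x) - 3*x*exp(2*x)

Characteristic equation r² - 3r + 2 = 0 factors as (r - 1)(r - 2) = 0, so r = 1, 2.
Hence f_h = C1*exp(x) + C2*exp(2*x).
Since exp(2*x) solves the homogeneous equation (r = 2 is a root of multiplicity 1), multiply the trial by x. Try f_p = A*x*exp(2*x). Substituting into the equation and dividing by exp(2*x) gives A = -3, so f_p = -3*x*exp(2*x).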